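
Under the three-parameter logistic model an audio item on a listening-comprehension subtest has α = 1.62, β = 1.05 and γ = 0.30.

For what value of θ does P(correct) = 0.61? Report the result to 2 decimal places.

P(θ) = γ + (1 − γ) · 1 / (1 + exp(−α(θ − β)))
Remove guessing floor: (0.61 − 0.30)/(1 − 0.30) = 0.4429
logit = ln(0.4429/0.5571) = -0.2296
θ = β + logit/(α) = 1.05 + (-0.2296)/1.6200 = 0.9083

0.91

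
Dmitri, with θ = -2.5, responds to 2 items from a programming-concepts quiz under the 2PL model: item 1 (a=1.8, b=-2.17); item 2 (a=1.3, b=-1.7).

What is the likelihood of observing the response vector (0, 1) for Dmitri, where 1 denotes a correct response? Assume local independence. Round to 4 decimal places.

P(θ) = 1 / (1 + exp(−a(θ − b)))
P_1 = 1/(1+e^{0.5940}) = 0.3557
P_2 = 1/(1+e^{1.0400}) = 0.2611
L = (1−P_1) × P_2 = 0.6443 × 0.2611 = 0.16825

0.1683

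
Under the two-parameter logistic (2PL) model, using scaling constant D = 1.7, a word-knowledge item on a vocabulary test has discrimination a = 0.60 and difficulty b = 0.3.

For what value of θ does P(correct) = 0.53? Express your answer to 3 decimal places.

P(θ) = 1 / (1 + exp(−D·a(θ − b)))
logit = ln(0.5300/0.4700) = 0.1201
θ = b + logit/(1.7·a) = 0.3 + 0.1201/1.0200 = 0.4178

0.418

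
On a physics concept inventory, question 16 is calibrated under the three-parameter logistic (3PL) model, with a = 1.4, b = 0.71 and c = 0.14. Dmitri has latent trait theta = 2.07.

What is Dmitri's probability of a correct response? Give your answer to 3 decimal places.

P(theta) = c + (1 − c) · 1 / (1 + exp(−a(theta − b)))
Exponent: 1.4 × (2.07 − 0.71) = 1.9040
1/(1 + e^{-1.9040}) = 0.8703
P = 0.14 + 0.86 × 0.8703 = 0.8885

0.888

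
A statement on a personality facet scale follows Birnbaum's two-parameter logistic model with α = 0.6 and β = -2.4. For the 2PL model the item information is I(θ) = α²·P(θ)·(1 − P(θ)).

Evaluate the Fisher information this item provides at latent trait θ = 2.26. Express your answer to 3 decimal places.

0.020

P = 1/(1+e^{-2.7960}) = 0.9425
P(1−P) = 0.9425 × 0.0575 = 0.0542
I = α² × P(1−P) = 0.6² × 0.0542 = 0.01952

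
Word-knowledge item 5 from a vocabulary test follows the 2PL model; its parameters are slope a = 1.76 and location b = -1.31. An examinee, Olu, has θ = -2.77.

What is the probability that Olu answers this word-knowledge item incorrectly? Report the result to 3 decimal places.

0.929

P(θ) = 1 / (1 + exp(−a(θ − b)))
Exponent: 1.76 × (-2.77 − (-1.31)) = -2.5696
1/(1 + e^{2.5696}) = 0.0711
P(incorrect) = 1 − 0.0711 = 0.9289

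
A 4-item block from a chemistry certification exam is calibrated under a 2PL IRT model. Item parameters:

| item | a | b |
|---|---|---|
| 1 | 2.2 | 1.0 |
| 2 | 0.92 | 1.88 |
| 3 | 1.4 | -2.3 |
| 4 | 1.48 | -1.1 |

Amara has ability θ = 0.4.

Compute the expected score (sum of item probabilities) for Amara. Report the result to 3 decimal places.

2.295

P(θ) = 1 / (1 + exp(−a(θ − b)))
P_1 = 1/(1+e^{1.3200}) = 0.2108
P_2 = 1/(1+e^{1.3616}) = 0.2040
P_3 = 1/(1+e^{-3.7800}) = 0.9777
P_4 = 1/(1+e^{-2.2200}) = 0.9020
E[score] = 0.2108 + 0.2040 + 0.9777 + 0.9020 = 2.2945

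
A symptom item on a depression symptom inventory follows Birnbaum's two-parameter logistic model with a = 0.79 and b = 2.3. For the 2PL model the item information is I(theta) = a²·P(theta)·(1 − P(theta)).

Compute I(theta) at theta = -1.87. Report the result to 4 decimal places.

0.0215

P = 1/(1+e^{3.2943}) = 0.0358
P(1−P) = 0.0358 × 0.9642 = 0.0345
I = a² × P(1−P) = 0.79² × 0.0345 = 0.02152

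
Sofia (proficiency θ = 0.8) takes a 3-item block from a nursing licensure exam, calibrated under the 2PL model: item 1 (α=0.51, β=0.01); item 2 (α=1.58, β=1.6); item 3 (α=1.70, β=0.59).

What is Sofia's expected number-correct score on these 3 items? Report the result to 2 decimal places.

1.41

P(θ) = 1 / (1 + exp(−α(θ − β)))
P_1 = 1/(1+e^{-0.4029}) = 0.5994
P_2 = 1/(1+e^{1.2640}) = 0.2203
P_3 = 1/(1+e^{-0.3570}) = 0.5883
E[score] = 0.5994 + 0.2203 + 0.5883 = 1.4080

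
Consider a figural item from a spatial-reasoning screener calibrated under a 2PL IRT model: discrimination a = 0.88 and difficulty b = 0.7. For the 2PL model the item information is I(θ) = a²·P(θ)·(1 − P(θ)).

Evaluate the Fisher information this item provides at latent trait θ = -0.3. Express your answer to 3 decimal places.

0.160

P = 1/(1+e^{0.8800}) = 0.2932
P(1−P) = 0.2932 × 0.7068 = 0.2072
I = a² × P(1−P) = 0.88² × 0.2072 = 0.16047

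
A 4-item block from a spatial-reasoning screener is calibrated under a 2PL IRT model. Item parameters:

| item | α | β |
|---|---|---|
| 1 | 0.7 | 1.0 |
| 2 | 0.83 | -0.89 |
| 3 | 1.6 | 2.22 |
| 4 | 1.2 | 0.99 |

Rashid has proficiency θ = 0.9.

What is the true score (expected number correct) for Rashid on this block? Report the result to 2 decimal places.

P(θ) = 1 / (1 + exp(−α(θ − β)))
P_1 = 1/(1+e^{0.0700}) = 0.4825
P_2 = 1/(1+e^{-1.4857}) = 0.8154
P_3 = 1/(1+e^{2.1120}) = 0.1079
P_4 = 1/(1+e^{0.1080}) = 0.4730
E[score] = 0.4825 + 0.8154 + 0.1079 + 0.4730 = 1.8789

1.88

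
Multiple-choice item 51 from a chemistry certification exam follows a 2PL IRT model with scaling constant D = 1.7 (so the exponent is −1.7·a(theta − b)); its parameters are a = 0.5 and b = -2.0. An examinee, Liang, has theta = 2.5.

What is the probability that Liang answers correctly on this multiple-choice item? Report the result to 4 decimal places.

0.9786

P(theta) = 1 / (1 + exp(−D·a(theta − b)))
Exponent: 1.7 × 0.5 × (2.5 − (-2.0)) = 3.8250
1/(1 + e^{-3.8250}) = 0.9786
P = 0.9786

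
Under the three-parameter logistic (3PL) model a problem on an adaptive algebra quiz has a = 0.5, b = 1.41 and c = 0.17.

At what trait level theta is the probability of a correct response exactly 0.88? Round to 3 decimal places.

P(theta) = c + (1 − c) · 1 / (1 + exp(−a(theta − b)))
Remove guessing floor: (0.88 − 0.17)/(1 − 0.17) = 0.8554
logit = ln(0.8554/0.1446) = 1.7778
theta = b + logit/(a) = 1.41 + 1.7778/0.5000 = 4.9655

4.966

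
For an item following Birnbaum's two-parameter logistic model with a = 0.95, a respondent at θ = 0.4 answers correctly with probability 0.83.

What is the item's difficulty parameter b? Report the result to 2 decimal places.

P(θ) = 1 / (1 + exp(−a(θ − b)))
logit(0.83) = ln(0.83/0.17) = 1.5856
b = θ − logit/(a) = 0.4 − 1.5856/0.9500 = -1.2691

-1.27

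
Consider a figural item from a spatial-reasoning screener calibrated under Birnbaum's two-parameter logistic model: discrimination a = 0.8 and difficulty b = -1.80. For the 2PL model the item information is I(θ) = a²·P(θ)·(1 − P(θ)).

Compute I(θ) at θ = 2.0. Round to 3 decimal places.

0.028

P = 1/(1+e^{-3.0400}) = 0.9543
P(1−P) = 0.9543 × 0.0457 = 0.0436
I = a² × P(1−P) = 0.8² × 0.0436 = 0.02788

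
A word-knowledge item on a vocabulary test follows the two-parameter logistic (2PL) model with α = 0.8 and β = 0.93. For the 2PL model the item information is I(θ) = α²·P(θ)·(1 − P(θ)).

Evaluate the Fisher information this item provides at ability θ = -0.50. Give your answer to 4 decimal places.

0.1173

P = 1/(1+e^{1.1440}) = 0.2416
P(1−P) = 0.2416 × 0.7584 = 0.1832
I = α² × P(1−P) = 0.8² × 0.1832 = 0.11726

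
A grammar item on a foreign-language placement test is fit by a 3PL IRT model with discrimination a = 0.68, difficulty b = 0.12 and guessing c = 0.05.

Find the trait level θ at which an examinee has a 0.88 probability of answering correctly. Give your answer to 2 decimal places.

2.96

P(θ) = c + (1 − c) · 1 / (1 + exp(−a(θ − b)))
Remove guessing floor: (0.88 − 0.05)/(1 − 0.05) = 0.8737
logit = ln(0.8737/0.1263) = 1.9339
θ = b + logit/(a) = 0.12 + 1.9339/0.6800 = 2.9640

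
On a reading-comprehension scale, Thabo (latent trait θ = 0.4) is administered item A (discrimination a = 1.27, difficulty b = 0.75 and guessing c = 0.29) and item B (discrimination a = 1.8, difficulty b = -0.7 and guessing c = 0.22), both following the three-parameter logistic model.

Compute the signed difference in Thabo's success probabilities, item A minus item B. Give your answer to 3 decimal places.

-0.338

P(θ) = c + (1 − c) · 1 / (1 + exp(−a(θ − b)))
P_A = 0.5674
P_B = 0.9054
P_A − P_B = -0.3380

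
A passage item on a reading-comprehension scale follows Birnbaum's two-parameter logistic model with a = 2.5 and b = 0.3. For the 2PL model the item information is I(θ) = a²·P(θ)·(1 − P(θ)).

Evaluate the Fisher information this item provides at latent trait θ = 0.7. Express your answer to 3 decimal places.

P = 1/(1+e^{-1.0000}) = 0.7311
P(1−P) = 0.7311 × 0.2689 = 0.1966
I = a² × P(1−P) = 2.5² × 0.1966 = 1.22882

1.229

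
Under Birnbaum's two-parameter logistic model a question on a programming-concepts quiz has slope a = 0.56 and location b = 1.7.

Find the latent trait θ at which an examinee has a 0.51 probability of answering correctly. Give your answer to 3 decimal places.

1.771

P(θ) = 1 / (1 + exp(−a(θ − b)))
logit = ln(0.5100/0.4900) = 0.0400
θ = b + logit/(a) = 1.7 + 0.0400/0.5600 = 1.7714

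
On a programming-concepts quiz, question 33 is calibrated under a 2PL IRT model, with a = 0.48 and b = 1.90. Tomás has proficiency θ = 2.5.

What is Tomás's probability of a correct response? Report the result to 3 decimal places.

0.572

P(θ) = 1 / (1 + exp(−a(θ − b)))
Exponent: 0.48 × (2.5 − 1.90) = 0.2880
1/(1 + e^{-0.2880}) = 0.5715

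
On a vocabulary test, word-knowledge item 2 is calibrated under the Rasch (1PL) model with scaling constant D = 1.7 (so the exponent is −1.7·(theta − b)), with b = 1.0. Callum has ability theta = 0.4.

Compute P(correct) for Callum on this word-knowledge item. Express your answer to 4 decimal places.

P(theta) = 1 / (1 + exp(−D·(theta − b)))
Exponent: 1.7 × (0.4 − 1.0) = -1.0200
1/(1 + e^{1.0200}) = 0.2650
P = 0.2650

0.2650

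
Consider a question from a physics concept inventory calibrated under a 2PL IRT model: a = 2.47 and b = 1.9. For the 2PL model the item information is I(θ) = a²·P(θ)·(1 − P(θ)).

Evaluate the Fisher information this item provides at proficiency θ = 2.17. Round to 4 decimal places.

P = 1/(1+e^{-0.6669}) = 0.6608
P(1−P) = 0.6608 × 0.3392 = 0.2241
I = a² × P(1−P) = 2.47² × 0.2241 = 1.36746

1.3675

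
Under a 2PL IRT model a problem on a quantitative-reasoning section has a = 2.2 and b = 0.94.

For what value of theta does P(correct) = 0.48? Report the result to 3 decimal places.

P(theta) = 1 / (1 + exp(−a(theta − b)))
logit = ln(0.4800/0.5200) = -0.0800
theta = b + logit/(a) = 0.94 + (-0.0800)/2.2000 = 0.9036

0.904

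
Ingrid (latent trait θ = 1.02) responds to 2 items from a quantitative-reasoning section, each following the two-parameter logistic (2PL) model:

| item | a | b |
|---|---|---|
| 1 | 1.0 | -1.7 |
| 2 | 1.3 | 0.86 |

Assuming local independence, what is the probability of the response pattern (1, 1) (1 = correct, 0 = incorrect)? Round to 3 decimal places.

P(θ) = 1 / (1 + exp(−a(θ − b)))
P_1 = 1/(1+e^{-2.7200}) = 0.9382
P_2 = 1/(1+e^{-0.2080}) = 0.5518
L = P_1 × P_2 = 0.9382 × 0.5518 = 0.51771

0.518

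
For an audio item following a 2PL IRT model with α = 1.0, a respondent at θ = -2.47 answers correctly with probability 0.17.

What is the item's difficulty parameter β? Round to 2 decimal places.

-0.88

P(θ) = 1 / (1 + exp(−α(θ − β)))
logit(0.17) = ln(0.17/0.83) = -1.5856
β = θ − logit/(α) = -2.47 − (-1.5856)/1.0000 = -0.8844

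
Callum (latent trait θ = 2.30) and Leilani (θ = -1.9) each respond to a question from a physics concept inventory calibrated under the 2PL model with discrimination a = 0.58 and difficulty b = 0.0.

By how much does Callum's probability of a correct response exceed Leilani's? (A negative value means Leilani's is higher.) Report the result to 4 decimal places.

P(θ) = 1 / (1 + exp(−a(θ − b)))
P(Callum) = 0.7915  [exponent 1.3340]
P(Leilani) = 0.2494  [exponent -1.1020]
Difference = 0.7915 − 0.2494 = 0.5421

0.5421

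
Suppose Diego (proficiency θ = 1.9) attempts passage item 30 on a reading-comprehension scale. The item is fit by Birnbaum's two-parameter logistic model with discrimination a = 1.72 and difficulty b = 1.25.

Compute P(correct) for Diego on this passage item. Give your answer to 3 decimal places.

P(θ) = 1 / (1 + exp(−a(θ − b)))
Exponent: 1.72 × (1.9 − 1.25) = 1.1180
1/(1 + e^{-1.1180}) = 0.7536

0.754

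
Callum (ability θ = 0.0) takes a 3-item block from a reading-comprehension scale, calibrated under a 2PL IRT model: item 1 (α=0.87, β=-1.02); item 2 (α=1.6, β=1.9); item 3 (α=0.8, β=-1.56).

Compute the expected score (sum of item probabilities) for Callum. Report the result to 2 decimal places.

1.53

P(θ) = 1 / (1 + exp(−α(θ − β)))
P_1 = 1/(1+e^{-0.8874}) = 0.7084
P_2 = 1/(1+e^{3.0400}) = 0.0457
P_3 = 1/(1+e^{-1.2480}) = 0.7770
E[score] = 0.7084 + 0.0457 + 0.7770 = 1.5310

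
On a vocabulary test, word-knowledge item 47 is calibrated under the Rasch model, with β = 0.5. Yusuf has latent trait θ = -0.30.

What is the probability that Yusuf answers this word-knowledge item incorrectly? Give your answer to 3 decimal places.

P(θ) = 1 / (1 + exp(−(θ − β)))
Exponent: (-0.30 − 0.5) = -0.8000
1/(1 + e^{0.8000}) = 0.3100
P = 0.3100
P(incorrect) = 1 − 0.3100 = 0.6900

0.690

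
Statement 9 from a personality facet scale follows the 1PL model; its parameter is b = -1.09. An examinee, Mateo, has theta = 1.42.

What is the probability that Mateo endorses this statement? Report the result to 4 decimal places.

P(theta) = 1 / (1 + exp(−(theta − b)))
Exponent: (1.42 − (-1.09)) = 2.5100
1/(1 + e^{-2.5100}) = 0.9248
P = 0.9248

0.9248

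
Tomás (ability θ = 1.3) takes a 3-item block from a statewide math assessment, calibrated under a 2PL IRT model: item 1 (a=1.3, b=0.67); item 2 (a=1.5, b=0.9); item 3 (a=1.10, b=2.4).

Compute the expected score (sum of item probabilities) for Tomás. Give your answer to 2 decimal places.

P(θ) = 1 / (1 + exp(−a(θ − b)))
P_1 = 1/(1+e^{-0.8190}) = 0.6940
P_2 = 1/(1+e^{-0.6000}) = 0.6457
P_3 = 1/(1+e^{1.2100}) = 0.2297
E[score] = 0.6940 + 0.6457 + 0.2297 = 1.5694

1.57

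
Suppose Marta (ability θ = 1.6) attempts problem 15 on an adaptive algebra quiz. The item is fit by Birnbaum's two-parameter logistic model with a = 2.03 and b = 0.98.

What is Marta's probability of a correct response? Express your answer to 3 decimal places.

0.779

P(θ) = 1 / (1 + exp(−a(θ − b)))
Exponent: 2.03 × (1.6 − 0.98) = 1.2586
1/(1 + e^{-1.2586}) = 0.7788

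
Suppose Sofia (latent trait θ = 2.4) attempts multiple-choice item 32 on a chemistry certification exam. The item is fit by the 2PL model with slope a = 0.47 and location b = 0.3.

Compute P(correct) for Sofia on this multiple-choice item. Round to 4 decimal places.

P(θ) = 1 / (1 + exp(−a(θ − b)))
Exponent: 0.47 × (2.4 − 0.3) = 0.9870
1/(1 + e^{-0.9870}) = 0.7285

0.7285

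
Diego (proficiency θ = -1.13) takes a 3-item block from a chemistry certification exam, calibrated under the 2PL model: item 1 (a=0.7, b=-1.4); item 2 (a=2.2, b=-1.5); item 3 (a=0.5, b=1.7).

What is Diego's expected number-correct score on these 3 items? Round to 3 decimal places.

P(θ) = 1 / (1 + exp(−a(θ − b)))
P_1 = 1/(1+e^{-0.1890}) = 0.5471
P_2 = 1/(1+e^{-0.8140}) = 0.6930
P_3 = 1/(1+e^{1.4150}) = 0.1954
E[score] = 0.5471 + 0.6930 + 0.1954 = 1.4355

1.436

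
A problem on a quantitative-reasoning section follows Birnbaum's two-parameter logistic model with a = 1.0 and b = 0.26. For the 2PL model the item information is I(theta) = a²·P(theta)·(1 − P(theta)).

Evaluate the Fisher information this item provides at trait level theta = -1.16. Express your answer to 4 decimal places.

0.1568

P = 1/(1+e^{1.4200}) = 0.1947
P(1−P) = 0.1947 × 0.8053 = 0.1568
I = a² × P(1−P) = 1.0² × 0.1568 = 0.15677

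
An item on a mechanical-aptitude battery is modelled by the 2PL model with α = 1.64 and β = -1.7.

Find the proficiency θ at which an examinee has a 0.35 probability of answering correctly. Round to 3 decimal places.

-2.077

P(θ) = 1 / (1 + exp(−α(θ − β)))
logit = ln(0.3500/0.6500) = -0.6190
θ = β + logit/(α) = -1.7 + (-0.6190)/1.6400 = -2.0775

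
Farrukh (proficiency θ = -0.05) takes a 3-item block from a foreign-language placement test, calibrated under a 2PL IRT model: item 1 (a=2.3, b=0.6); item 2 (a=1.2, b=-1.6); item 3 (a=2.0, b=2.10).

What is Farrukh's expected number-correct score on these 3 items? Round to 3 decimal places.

1.062

P(θ) = 1 / (1 + exp(−a(θ − b)))
P_1 = 1/(1+e^{1.4950}) = 0.1832
P_2 = 1/(1+e^{-1.8600}) = 0.8653
P_3 = 1/(1+e^{4.3000}) = 0.0134
E[score] = 0.1832 + 0.8653 + 0.0134 = 1.0619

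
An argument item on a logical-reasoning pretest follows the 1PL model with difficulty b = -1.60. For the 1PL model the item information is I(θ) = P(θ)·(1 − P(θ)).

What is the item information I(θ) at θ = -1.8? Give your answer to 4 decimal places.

P = 1/(1+e^{0.2000}) = 0.4502
P(1−P) = 0.4502 × 0.5498 = 0.2475
I = P(1−P) = 0.24752

0.2475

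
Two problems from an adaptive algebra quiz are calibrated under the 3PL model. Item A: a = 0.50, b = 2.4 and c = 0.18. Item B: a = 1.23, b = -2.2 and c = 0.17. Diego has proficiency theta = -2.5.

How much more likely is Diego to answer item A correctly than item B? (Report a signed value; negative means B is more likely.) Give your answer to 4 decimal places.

-0.2642

P(theta) = c + (1 − c) · 1 / (1 + exp(−a(theta − b)))
P_A = 0.2451
P_B = 0.5093
P_A − P_B = -0.2642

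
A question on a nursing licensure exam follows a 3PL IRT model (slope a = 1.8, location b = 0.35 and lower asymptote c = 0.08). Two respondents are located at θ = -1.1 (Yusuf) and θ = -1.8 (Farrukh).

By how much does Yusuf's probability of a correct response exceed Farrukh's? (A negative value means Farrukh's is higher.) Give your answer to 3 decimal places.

P(θ) = c + (1 − c) · 1 / (1 + exp(−a(θ − b)))
P(Yusuf) = 0.1430  [exponent -2.6100]
P(Farrukh) = 0.0988  [exponent -3.8700]
Difference = 0.1430 − 0.0988 = 0.0442

0.044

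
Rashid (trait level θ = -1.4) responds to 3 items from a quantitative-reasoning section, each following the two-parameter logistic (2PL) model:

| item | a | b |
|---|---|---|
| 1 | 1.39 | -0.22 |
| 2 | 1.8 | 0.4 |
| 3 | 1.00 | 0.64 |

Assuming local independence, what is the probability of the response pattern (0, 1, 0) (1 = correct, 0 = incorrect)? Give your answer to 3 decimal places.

0.028

P(θ) = 1 / (1 + exp(−a(θ − b)))
P_1 = 1/(1+e^{1.6402}) = 0.1624
P_2 = 1/(1+e^{3.2400}) = 0.0377
P_3 = 1/(1+e^{2.0400}) = 0.1151
L = (1−P_1) × P_2 × (1−P_3) = 0.8376 × 0.0377 × 0.8849 = 0.02793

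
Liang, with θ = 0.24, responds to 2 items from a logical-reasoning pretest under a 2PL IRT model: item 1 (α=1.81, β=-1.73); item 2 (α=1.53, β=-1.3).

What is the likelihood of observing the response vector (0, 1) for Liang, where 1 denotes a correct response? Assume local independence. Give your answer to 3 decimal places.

P(θ) = 1 / (1 + exp(−α(θ − β)))
P_1 = 1/(1+e^{-3.5657}) = 0.9725
P_2 = 1/(1+e^{-2.3562}) = 0.9134
L = (1−P_1) × P_2 = 0.0275 × 0.9134 = 0.02512

0.025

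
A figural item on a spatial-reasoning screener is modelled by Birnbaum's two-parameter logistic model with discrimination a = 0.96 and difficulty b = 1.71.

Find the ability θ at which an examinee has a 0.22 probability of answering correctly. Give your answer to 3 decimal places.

P(θ) = 1 / (1 + exp(−a(θ − b)))
logit = ln(0.2200/0.7800) = -1.2657
θ = b + logit/(a) = 1.71 + (-1.2657)/0.9600 = 0.3916

0.392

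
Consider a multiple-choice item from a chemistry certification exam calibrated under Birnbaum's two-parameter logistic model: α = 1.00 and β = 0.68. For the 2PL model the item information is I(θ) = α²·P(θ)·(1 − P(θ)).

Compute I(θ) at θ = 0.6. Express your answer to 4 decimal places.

0.2496

P = 1/(1+e^{0.0800}) = 0.4800
P(1−P) = 0.4800 × 0.5200 = 0.2496
I = α² × P(1−P) = 1.00² × 0.2496 = 0.24960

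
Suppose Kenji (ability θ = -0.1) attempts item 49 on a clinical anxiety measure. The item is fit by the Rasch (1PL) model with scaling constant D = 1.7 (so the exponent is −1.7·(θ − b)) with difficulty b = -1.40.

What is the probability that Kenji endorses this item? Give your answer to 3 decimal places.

P(θ) = 1 / (1 + exp(−D·(θ − b)))
Exponent: 1.7 × (-0.1 − (-1.40)) = 2.2100
1/(1 + e^{-2.2100}) = 0.9011
P = 0.9011

0.901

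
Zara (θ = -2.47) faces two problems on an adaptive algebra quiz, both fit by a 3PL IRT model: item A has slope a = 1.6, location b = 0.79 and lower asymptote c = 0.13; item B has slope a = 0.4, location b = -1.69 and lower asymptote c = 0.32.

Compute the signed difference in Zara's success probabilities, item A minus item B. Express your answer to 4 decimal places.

-0.4727

P(θ) = c + (1 − c) · 1 / (1 + exp(−a(θ − b)))
P_A = 0.1347
P_B = 0.6074
P_A − P_B = -0.4727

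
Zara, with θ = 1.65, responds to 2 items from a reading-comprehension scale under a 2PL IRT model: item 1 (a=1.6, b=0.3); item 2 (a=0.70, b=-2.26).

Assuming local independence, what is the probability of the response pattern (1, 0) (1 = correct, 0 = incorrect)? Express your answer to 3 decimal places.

P(θ) = 1 / (1 + exp(−a(θ − b)))
P_1 = 1/(1+e^{-2.1600}) = 0.8966
P_2 = 1/(1+e^{-2.7370}) = 0.9392
L = P_1 × (1−P_2) = 0.8966 × 0.0608 = 0.05454

0.055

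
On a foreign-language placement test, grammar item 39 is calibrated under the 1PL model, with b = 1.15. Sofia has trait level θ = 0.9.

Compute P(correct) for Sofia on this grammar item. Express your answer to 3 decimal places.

P(θ) = 1 / (1 + exp(−(θ − b)))
Exponent: (0.9 − 1.15) = -0.2500
1/(1 + e^{0.2500}) = 0.4378
P = 0.4378

0.438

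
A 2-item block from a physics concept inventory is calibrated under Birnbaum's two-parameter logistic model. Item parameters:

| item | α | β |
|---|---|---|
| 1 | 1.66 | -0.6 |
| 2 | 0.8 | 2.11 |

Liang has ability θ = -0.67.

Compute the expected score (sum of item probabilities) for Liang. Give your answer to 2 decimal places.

P(θ) = 1 / (1 + exp(−α(θ − β)))
P_1 = 1/(1+e^{0.1162}) = 0.4710
P_2 = 1/(1+e^{2.2240}) = 0.0976
E[score] = 0.4710 + 0.0976 = 0.5686

0.57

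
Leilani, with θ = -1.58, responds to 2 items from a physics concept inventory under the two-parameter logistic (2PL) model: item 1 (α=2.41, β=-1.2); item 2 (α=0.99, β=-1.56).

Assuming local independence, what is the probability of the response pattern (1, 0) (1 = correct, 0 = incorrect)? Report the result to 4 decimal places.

P(θ) = 1 / (1 + exp(−α(θ − β)))
P_1 = 1/(1+e^{0.9158}) = 0.2858
P_2 = 1/(1+e^{0.0198}) = 0.4951
L = P_1 × (1−P_2) = 0.2858 × 0.5049 = 0.14432

0.1443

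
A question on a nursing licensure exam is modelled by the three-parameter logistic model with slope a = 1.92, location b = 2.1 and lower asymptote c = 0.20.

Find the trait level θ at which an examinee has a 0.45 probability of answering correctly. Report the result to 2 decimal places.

1.69

P(θ) = c + (1 − c) · 1 / (1 + exp(−a(θ − b)))
Remove guessing floor: (0.45 − 0.20)/(1 − 0.20) = 0.3125
logit = ln(0.3125/0.6875) = -0.7885
θ = b + logit/(a) = 2.1 + (-0.7885)/1.9200 = 1.6893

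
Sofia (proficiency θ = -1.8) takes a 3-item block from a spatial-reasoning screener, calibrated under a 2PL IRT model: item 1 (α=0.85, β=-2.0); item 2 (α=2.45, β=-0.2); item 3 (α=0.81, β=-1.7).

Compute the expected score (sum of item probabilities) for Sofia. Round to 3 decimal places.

1.042

P(θ) = 1 / (1 + exp(−α(θ − β)))
P_1 = 1/(1+e^{-0.1700}) = 0.5424
P_2 = 1/(1+e^{3.9200}) = 0.0195
P_3 = 1/(1+e^{0.0810}) = 0.4798
E[score] = 0.5424 + 0.0195 + 0.4798 = 1.0416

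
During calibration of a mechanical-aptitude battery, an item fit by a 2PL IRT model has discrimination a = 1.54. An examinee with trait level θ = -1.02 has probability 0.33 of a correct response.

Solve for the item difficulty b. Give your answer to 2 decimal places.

-0.56

P(θ) = 1 / (1 + exp(−a(θ − b)))
logit(0.33) = ln(0.33/0.67) = -0.7082
b = θ − logit/(a) = -1.02 − (-0.7082)/1.5400 = -0.5601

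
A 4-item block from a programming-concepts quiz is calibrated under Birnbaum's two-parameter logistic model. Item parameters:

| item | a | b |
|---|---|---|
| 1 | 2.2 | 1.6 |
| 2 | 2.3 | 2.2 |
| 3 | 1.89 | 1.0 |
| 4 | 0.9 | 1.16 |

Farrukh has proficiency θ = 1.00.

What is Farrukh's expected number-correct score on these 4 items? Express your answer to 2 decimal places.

1.23

P(θ) = 1 / (1 + exp(−a(θ − b)))
P_1 = 1/(1+e^{1.3200}) = 0.2108
P_2 = 1/(1+e^{2.7600}) = 0.0595
P_3 = 1/(1+e^{0.0000}) = 0.5000
P_4 = 1/(1+e^{0.1440}) = 0.4641
E[score] = 0.2108 + 0.0595 + 0.5000 + 0.4641 = 1.2344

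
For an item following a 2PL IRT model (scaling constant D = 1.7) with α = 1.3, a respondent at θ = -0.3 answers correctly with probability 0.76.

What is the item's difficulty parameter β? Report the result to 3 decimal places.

-0.822

P(θ) = 1 / (1 + exp(−D·α(θ − β)))
logit(0.76) = ln(0.76/0.24) = 1.1527
β = θ − logit/(1.7·α) = -0.3 − 1.1527/2.2100 = -0.8216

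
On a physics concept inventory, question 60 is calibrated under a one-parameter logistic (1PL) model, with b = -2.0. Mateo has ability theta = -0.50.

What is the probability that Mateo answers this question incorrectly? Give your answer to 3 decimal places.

0.182

P(theta) = 1 / (1 + exp(−(theta − b)))
Exponent: (-0.50 − (-2.0)) = 1.5000
1/(1 + e^{-1.5000}) = 0.8176
P = 0.8176
P(incorrect) = 1 − 0.8176 = 0.1824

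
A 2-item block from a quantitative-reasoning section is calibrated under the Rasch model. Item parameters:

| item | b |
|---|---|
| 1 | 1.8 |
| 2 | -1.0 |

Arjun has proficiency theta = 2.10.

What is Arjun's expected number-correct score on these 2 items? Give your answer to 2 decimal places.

1.53

P(theta) = 1 / (1 + exp(−(theta − b)))
P_1 = 1/(1+e^{-0.3000}) = 0.5744
P_2 = 1/(1+e^{-3.1000}) = 0.9569
E[score] = 0.5744 + 0.9569 = 1.5313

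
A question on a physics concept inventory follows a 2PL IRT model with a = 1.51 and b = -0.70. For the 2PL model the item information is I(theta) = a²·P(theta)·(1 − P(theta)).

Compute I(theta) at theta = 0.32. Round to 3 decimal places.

P = 1/(1+e^{-1.5402}) = 0.8235
P(1−P) = 0.8235 × 0.1765 = 0.1454
I = a² × P(1−P) = 1.51² × 0.1454 = 0.33142

0.331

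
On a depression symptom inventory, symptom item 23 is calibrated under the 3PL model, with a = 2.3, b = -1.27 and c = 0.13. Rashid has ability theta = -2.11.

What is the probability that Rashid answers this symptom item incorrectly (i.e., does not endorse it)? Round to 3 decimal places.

0.760

P(theta) = c + (1 − c) · 1 / (1 + exp(−a(theta − b)))
Exponent: 2.3 × (-2.11 − (-1.27)) = -1.9320
1/(1 + e^{1.9320}) = 0.1265
P = 0.13 + 0.87 × 0.1265 = 0.2401
P(incorrect) = 1 − 0.2401 = 0.7599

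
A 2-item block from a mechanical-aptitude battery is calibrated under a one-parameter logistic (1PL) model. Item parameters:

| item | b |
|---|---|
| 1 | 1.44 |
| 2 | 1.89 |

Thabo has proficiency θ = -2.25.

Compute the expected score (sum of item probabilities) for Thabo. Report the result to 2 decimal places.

0.04

P(θ) = 1 / (1 + exp(−(θ − b)))
P_1 = 1/(1+e^{3.6900}) = 0.0244
P_2 = 1/(1+e^{4.1400}) = 0.0157
E[score] = 0.0244 + 0.0157 = 0.0400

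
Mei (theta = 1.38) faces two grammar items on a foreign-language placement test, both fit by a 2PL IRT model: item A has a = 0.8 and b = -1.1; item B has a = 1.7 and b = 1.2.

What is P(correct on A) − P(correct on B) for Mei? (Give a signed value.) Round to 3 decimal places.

0.303

P(theta) = 1 / (1 + exp(−a(theta − b)))
P_A = 0.8791
P_B = 0.5759
P_A − P_B = 0.3032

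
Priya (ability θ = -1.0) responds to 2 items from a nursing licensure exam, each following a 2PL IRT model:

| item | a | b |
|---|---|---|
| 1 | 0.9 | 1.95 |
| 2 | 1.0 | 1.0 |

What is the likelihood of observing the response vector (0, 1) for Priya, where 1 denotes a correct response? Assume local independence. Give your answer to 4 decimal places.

0.1114

P(θ) = 1 / (1 + exp(−a(θ − b)))
P_1 = 1/(1+e^{2.6550}) = 0.0657
P_2 = 1/(1+e^{2.0000}) = 0.1192
L = (1−P_1) × P_2 = 0.9343 × 0.1192 = 0.11137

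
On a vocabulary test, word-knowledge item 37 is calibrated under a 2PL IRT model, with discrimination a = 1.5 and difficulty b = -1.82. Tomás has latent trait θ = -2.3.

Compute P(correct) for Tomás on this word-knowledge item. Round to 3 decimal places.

0.327

P(θ) = 1 / (1 + exp(−a(θ − b)))
Exponent: 1.5 × (-2.3 − (-1.82)) = -0.7200
1/(1 + e^{0.7200}) = 0.3274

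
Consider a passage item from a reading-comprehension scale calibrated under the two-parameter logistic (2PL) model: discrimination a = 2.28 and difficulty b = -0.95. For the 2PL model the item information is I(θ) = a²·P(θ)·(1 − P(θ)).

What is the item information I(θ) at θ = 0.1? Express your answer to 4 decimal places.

0.3984

P = 1/(1+e^{-2.3940}) = 0.9164
P(1−P) = 0.9164 × 0.0836 = 0.0766
I = a² × P(1−P) = 2.28² × 0.0766 = 0.39839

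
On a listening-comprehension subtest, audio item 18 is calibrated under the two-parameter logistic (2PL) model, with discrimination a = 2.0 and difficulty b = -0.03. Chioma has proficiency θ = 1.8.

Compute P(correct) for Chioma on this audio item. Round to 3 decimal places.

P(θ) = 1 / (1 + exp(−a(θ − b)))
Exponent: 2.0 × (1.8 − (-0.03)) = 3.6600
1/(1 + e^{-3.6600}) = 0.9749

0.975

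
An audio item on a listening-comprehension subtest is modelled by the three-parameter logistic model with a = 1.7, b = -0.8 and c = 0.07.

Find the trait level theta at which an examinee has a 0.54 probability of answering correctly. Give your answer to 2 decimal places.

P(theta) = c + (1 − c) · 1 / (1 + exp(−a(theta − b)))
Remove guessing floor: (0.54 − 0.07)/(1 − 0.07) = 0.5054
logit = ln(0.5054/0.4946) = 0.0215
theta = b + logit/(a) = -0.8 + 0.0215/1.7000 = -0.7873

-0.79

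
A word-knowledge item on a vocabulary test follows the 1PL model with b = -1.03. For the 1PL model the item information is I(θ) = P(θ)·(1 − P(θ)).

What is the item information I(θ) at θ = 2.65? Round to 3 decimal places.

P = 1/(1+e^{-3.6800}) = 0.9754
P(1−P) = 0.9754 × 0.0246 = 0.0240
I = P(1−P) = 0.02400

0.024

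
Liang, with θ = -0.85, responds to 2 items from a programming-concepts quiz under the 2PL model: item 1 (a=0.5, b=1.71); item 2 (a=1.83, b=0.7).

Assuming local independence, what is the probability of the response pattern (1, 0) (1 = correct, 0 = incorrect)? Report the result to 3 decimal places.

P(θ) = 1 / (1 + exp(−a(θ − b)))
P_1 = 1/(1+e^{1.2800}) = 0.2176
P_2 = 1/(1+e^{2.8365}) = 0.0554
L = P_1 × (1−P_2) = 0.2176 × 0.9446 = 0.20550

0.206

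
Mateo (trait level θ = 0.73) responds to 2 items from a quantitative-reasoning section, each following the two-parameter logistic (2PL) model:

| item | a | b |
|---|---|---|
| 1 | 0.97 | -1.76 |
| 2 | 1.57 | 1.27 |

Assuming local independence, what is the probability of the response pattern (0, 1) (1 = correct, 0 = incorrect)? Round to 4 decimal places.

0.0246

P(θ) = 1 / (1 + exp(−a(θ − b)))
P_1 = 1/(1+e^{-2.4153}) = 0.9180
P_2 = 1/(1+e^{0.8478}) = 0.2999
L = (1−P_1) × P_2 = 0.0820 × 0.2999 = 0.02460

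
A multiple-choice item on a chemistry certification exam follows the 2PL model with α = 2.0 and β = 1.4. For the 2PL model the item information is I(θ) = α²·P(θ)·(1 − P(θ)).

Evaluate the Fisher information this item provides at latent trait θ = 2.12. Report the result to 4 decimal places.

0.6194

P = 1/(1+e^{-1.4400}) = 0.8085
P(1−P) = 0.8085 × 0.1915 = 0.1549
I = α² × P(1−P) = 2.0² × 0.1549 = 0.61942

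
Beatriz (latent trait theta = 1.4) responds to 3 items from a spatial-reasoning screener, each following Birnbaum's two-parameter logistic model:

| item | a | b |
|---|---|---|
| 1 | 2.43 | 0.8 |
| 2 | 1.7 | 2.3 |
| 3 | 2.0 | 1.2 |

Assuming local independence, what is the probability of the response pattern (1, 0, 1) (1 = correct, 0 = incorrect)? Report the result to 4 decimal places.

P(theta) = 1 / (1 + exp(−a(theta − b)))
P_1 = 1/(1+e^{-1.4580}) = 0.8112
P_2 = 1/(1+e^{1.5300}) = 0.1780
P_3 = 1/(1+e^{-0.4000}) = 0.5987
L = P_1 × (1−P_2) × P_3 = 0.8112 × 0.8220 × 0.5987 = 0.39922

0.3992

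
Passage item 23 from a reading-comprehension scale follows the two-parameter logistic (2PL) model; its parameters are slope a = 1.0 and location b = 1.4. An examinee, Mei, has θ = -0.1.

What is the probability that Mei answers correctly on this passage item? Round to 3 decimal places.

P(θ) = 1 / (1 + exp(−a(θ − b)))
Exponent: 1.0 × (-0.1 − 1.4) = -1.5000
1/(1 + e^{1.5000}) = 0.1824

0.182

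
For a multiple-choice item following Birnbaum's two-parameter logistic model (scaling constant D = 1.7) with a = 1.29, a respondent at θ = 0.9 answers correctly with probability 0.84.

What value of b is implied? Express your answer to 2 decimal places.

P(θ) = 1 / (1 + exp(−D·a(θ − b)))
logit(0.84) = ln(0.84/0.16) = 1.6582
b = θ − logit/(1.7·a) = 0.9 − 1.6582/2.1930 = 0.1439

0.14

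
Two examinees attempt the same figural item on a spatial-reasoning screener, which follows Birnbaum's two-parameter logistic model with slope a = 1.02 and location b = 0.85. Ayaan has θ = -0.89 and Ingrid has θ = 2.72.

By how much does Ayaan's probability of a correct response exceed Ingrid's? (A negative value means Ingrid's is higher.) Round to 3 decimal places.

-0.726

P(θ) = 1 / (1 + exp(−a(θ − b)))
P(Ayaan) = 0.1449  [exponent -1.7748]
P(Ingrid) = 0.8707  [exponent 1.9074]
Difference = 0.1449 − 0.8707 = -0.7258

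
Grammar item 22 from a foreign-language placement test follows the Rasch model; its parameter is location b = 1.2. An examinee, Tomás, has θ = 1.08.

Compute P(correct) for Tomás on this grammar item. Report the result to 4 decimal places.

P(θ) = 1 / (1 + exp(−(θ − b)))
Exponent: (1.08 − 1.2) = -0.1200
1/(1 + e^{0.1200}) = 0.4700
P = 0.4700

0.4700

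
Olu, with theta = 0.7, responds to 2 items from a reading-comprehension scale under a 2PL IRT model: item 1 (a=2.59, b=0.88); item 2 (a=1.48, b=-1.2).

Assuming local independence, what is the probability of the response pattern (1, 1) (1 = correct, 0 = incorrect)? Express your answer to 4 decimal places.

0.3637

P(theta) = 1 / (1 + exp(−a(theta − b)))
P_1 = 1/(1+e^{0.4662}) = 0.3855
P_2 = 1/(1+e^{-2.8120}) = 0.9433
L = P_1 × P_2 = 0.3855 × 0.9433 = 0.36367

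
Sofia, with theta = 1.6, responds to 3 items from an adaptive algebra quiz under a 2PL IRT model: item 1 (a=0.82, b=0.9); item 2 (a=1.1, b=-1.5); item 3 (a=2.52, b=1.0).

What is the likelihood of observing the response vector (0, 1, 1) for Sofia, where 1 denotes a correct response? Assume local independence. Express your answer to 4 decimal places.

P(theta) = 1 / (1 + exp(−a(theta − b)))
P_1 = 1/(1+e^{-0.5740}) = 0.6397
P_2 = 1/(1+e^{-3.4100}) = 0.9680
P_3 = 1/(1+e^{-1.5120}) = 0.8194
L = (1−P_1) × P_2 × P_3 = 0.3603 × 0.9680 × 0.8194 = 0.28578

0.2858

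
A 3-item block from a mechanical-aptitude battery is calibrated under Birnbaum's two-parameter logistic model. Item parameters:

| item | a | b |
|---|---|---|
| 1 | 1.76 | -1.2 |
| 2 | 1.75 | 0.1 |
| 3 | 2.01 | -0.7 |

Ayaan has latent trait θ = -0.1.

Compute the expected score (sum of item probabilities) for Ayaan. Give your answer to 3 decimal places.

P(θ) = 1 / (1 + exp(−a(θ − b)))
P_1 = 1/(1+e^{-1.9360}) = 0.8739
P_2 = 1/(1+e^{0.3500}) = 0.4134
P_3 = 1/(1+e^{-1.2060}) = 0.7696
E[score] = 0.8739 + 0.4134 + 0.7696 = 2.0569

2.057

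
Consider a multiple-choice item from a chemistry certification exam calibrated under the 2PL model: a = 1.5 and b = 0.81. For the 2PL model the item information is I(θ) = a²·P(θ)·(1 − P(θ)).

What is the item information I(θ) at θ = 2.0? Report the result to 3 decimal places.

P = 1/(1+e^{-1.7850}) = 0.8563
P(1−P) = 0.8563 × 0.1437 = 0.1230
I = a² × P(1−P) = 1.5² × 0.1230 = 0.27684

0.277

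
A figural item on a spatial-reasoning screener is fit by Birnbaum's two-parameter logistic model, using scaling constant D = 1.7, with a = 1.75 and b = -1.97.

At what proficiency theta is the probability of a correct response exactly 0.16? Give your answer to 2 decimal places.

-2.53

P(theta) = 1 / (1 + exp(−D·a(theta − b)))
logit = ln(0.1600/0.8400) = -1.6582
theta = b + logit/(1.7·a) = -1.97 + (-1.6582)/2.9750 = -2.5274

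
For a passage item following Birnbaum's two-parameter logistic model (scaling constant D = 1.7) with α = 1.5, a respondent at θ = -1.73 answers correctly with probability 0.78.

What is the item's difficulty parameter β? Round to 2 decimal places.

-2.23

P(θ) = 1 / (1 + exp(−D·α(θ − β)))
logit(0.78) = ln(0.78/0.22) = 1.2657
β = θ − logit/(1.7·α) = -1.73 − 1.2657/2.5500 = -2.2263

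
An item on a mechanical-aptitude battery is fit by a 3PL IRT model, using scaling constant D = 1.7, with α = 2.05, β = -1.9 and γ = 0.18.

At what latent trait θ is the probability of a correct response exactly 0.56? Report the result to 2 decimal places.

-1.94

P(θ) = γ + (1 − γ) · 1 / (1 + exp(−D·α(θ − β)))
Remove guessing floor: (0.56 − 0.18)/(1 − 0.18) = 0.4634
logit = ln(0.4634/0.5366) = -0.1466
θ = β + logit/(1.7·α) = -1.9 + (-0.1466)/3.4850 = -1.9421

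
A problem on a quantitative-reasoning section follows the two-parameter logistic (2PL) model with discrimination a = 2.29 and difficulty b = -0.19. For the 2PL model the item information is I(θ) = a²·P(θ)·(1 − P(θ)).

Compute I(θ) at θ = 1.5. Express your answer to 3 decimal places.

P = 1/(1+e^{-3.8701}) = 0.9796
P(1−P) = 0.9796 × 0.0204 = 0.0200
I = a² × P(1−P) = 2.29² × 0.0200 = 0.10495

0.105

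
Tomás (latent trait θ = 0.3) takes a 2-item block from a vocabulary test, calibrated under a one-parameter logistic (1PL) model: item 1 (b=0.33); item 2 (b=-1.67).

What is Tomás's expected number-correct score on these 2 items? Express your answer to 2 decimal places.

P(θ) = 1 / (1 + exp(−(θ − b)))
P_1 = 1/(1+e^{0.0300}) = 0.4925
P_2 = 1/(1+e^{-1.9700}) = 0.8776
E[score] = 0.4925 + 0.8776 = 1.3701

1.37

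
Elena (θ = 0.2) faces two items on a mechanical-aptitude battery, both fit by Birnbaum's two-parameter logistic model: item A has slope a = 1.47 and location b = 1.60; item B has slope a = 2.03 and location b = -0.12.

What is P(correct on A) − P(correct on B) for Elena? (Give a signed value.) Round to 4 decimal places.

P(θ) = 1 / (1 + exp(−a(θ − b)))
P_A = 0.1132
P_B = 0.6569
P_A − P_B = -0.5437

-0.5437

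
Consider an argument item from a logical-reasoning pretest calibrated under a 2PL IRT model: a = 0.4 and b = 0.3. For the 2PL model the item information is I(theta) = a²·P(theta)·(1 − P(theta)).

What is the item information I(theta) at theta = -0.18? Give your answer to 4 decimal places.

P = 1/(1+e^{0.1920}) = 0.4521
P(1−P) = 0.4521 × 0.5479 = 0.2477
I = a² × P(1−P) = 0.4² × 0.2477 = 0.03963

0.0396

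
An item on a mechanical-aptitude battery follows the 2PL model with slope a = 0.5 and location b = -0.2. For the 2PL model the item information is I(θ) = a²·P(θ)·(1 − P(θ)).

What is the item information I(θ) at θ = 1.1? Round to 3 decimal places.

P = 1/(1+e^{-0.6500}) = 0.6570
P(1−P) = 0.6570 × 0.3430 = 0.2253
I = a² × P(1−P) = 0.5² × 0.2253 = 0.05634

0.056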